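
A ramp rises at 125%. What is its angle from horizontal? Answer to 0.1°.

51.3°

tan θ = 125/100 = 1.2500
θ = arctan(1.2500) = 51.34°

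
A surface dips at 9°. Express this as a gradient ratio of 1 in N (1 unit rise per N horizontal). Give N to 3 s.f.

1 : N means tan θ = 1/N, so N = 1/tan 9° = 1/0.1584

1 in 6.31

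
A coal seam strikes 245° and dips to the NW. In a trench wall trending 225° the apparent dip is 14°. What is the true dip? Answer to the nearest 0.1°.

β = acute angle between strike 245° and section 225° = 20°.
tan δ = tan α / sin β = tan 14° / sin 20° = 0.2493 / 0.3420 = 0.7290
true dip = arctan 0.7290 = 36.09°

36.1°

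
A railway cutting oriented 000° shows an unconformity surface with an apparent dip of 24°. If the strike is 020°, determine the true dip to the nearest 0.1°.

The section is 20° from the strike.
tan(true dip) = tan 24° / sin 20° = 1.3018
δ = arctan(1.3018) = 52.47°

52.5°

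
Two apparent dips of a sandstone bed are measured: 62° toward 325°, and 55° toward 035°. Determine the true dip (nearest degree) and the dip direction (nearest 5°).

true dip 64°, dip direction 350°

Represent each trace as a vector plunging at its apparent dip toward its trend (east-north-up frame): v₁ = (-0.269, 0.385, -0.883), v₂ = (0.329, 0.470, -0.819).
The plane normal is n = v₁ × v₂ ∝ (-0.100, 0.511, 0.253).
Dip δ = arctan(|n_h|/n_z) = arctan(0.521/0.253) = 64.1°.
Dip direction = atan2(-0.100, 0.511) = 349° (azimuth of n's horizontal projection).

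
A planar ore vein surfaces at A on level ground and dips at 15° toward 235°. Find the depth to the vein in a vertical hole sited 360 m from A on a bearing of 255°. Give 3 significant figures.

The hole lies 20° from the dip direction, so the down-dip offset is 360 × cos 20° = 338.29 m.
Depth = down-dip offset × tan(dip) = 338.29 × tan 15° = 338.29 × 0.2679
Depth = 90.64 m

90.6 m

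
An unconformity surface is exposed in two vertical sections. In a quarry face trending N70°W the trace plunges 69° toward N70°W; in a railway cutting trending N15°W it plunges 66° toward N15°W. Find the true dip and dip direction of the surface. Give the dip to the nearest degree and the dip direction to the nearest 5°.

true dip 70°, dip direction 310°

Represent each trace as a vector plunging at its apparent dip toward its trend (east-north-up frame): v₁ = (-0.337, 0.123, -0.934), v₂ = (-0.105, 0.393, -0.914).
The plane normal is n = v₁ × v₂ ∝ (-0.255, 0.209, 0.119).
tan δ = √(n_x²+n_y²)/n_z = 0.330/0.119, so δ = 70.1°.
Dip direction = azimuth of (n_x, n_y) = atan2(-0.255, 0.209) = 309°.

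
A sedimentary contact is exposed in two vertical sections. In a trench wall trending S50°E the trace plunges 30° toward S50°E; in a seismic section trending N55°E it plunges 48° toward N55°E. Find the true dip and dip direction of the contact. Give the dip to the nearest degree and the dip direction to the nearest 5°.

Each apparent-dip line lies in the plane. As unit vectors (x east, y north, z up), v₁ plunges 30°→S50°E and v₂ plunges 48°→N55°E.
The plane normal is n = v₁ × v₂ ∝ (0.606, 0.219, 0.560).
Dip δ = arctan(|n_h|/n_z) = arctan(0.644/0.560) = 49.0°.
Dip direction = atan2(0.606, 0.219) = 70° (azimuth of n's horizontal projection).

true dip 49°, dip direction 070°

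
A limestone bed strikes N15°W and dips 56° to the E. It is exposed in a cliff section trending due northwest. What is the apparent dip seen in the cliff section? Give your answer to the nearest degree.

37°

The strike is N15°W and the section trends due northwest; the acute angle between them is β = 30°.
tan(apparent dip) = tan 56° · sin 30° = 0.7413
α = arctan(0.7413) = 36.55°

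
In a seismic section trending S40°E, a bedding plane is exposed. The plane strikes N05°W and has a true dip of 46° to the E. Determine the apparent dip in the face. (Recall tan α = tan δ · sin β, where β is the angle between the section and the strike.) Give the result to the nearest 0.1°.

Angle between strike (N05°W) and section (S40°E): β = 35°.
tan α = tan 46° × sin 35° = 1.0355 × 0.5736 = 0.5940
α = arctan(0.5940) = 30.71°

30.7°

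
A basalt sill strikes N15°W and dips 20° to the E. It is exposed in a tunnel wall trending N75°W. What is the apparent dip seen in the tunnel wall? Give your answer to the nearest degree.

The section lies 60° from the strike.
tan α = tan 20° × sin 60° = 0.3640 × 0.8660 = 0.3152
α = arctan(0.3152) = 17.50°

17°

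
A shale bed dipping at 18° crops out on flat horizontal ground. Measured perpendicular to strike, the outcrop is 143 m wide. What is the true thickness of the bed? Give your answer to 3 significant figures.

True thickness t = w · sin(dip) = 143 × sin 18°
t = 143 × 0.3090 = 44.189 m

44.2 m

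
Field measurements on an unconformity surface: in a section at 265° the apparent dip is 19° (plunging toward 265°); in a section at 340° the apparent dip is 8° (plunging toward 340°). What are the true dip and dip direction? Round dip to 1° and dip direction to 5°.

true dip 19°, dip direction 275°

Each apparent-dip line lies in the plane. As unit vectors (x east, y north, z up), v₁ plunges 19°→265° and v₂ plunges 8°→340°.
n = v₁ × v₂ = (-0.314, 0.021, 0.904) (taken with n_z > 0).
Dip δ = arctan(|n_h|/n_z) = arctan(0.315/0.904) = 19.2°.
Dip direction = azimuth of (n_x, n_y) = atan2(-0.314, 0.021) = 274°.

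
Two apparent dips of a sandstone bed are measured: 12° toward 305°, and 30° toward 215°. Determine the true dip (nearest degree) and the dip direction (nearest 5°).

Represent each trace as a vector plunging at its apparent dip toward its trend (east-north-up frame): v₁ = (-0.801, 0.561, -0.208), v₂ = (-0.497, -0.709, -0.500).
The plane normal is n = v₁ × v₂ ∝ (-0.428, -0.297, 0.847).
Dip δ = arctan(|n_h|/n_z) = arctan(0.521/0.847) = 31.6°.
Dip direction = atan2(-0.428, -0.297) = 235° (azimuth of n's horizontal projection).

true dip 32°, dip direction 235°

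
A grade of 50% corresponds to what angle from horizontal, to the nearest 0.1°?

tan θ = 50/100 = 0.5000
θ = arctan(0.5000) = 26.57°

26.6°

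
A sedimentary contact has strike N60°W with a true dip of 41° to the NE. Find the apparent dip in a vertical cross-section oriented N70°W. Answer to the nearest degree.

The section lies 10° from the strike.
tan α = tan 41° × sin 10° = 0.8693 × 0.1736 = 0.1510
α = arctan(0.1510) = 8.58°

9°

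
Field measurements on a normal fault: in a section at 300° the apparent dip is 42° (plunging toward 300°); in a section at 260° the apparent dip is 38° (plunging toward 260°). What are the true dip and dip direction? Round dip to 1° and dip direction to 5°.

Represent each trace as a vector plunging at its apparent dip toward its trend (east-north-up frame): v₁ = (-0.644, 0.372, -0.669), v₂ = (-0.776, -0.137, -0.616).
Cross product v₁ × v₂ gives the pole to the plane: n ∝ (-0.320, 0.123, 0.376).
tan δ = √(n_x²+n_y²)/n_z = 0.343/0.376, so δ = 42.4°.
The horizontal component of n points toward azimuth atan2(n_x, n_y) = 291°, the dip direction.

true dip 42°, dip direction 290°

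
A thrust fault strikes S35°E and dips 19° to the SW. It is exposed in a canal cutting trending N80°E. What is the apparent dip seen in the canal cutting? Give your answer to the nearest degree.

17°

The section lies 65° from the strike.
tan(apparent dip) = tan 19° · sin 65° = 0.3121
α = arctan(0.3121) = 17.33°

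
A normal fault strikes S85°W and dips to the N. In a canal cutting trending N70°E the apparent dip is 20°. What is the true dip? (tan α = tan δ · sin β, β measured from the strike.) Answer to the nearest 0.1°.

54.6°

β = acute angle between strike S85°W and section N70°E = 15°.
tan(true dip) = tan 20° / sin 15° = 1.4063
δ = arctan(1.4063) = 54.58°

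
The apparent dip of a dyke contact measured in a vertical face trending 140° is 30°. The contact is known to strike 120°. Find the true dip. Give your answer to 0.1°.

β = acute angle between strike 120° and section 140° = 20°.
tan(true dip) = tan 30° / sin 20° = 1.6881
true dip = arctan 1.6881 = 59.36°

59.4°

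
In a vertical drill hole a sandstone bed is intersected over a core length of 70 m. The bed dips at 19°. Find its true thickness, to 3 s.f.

66.2 m

True thickness t = h · cos(dip) = 70 × cos 19°
t = 70 × 0.9455 = 66.186 m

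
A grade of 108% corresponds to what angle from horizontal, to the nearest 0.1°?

47.2°

tan θ = 108/100 = 1.0800
θ = arctan(1.0800) = 47.20°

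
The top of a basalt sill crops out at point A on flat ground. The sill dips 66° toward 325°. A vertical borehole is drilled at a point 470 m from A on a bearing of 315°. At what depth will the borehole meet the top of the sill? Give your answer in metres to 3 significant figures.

The hole lies 10° from the dip direction, so the down-dip offset is 470 × cos 10° = 462.86 m.
Depth = down-dip offset × tan(dip) = 462.86 × tan 66° = 462.86 × 2.2460
Depth = 1039.60 m

1040 m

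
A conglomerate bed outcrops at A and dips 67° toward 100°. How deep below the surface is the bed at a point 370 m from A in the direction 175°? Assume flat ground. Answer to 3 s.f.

226 m

The hole lies 75° from the dip direction, so the down-dip offset is 370 × cos 75° = 95.76 m.
Depth = down-dip offset × tan(dip) = 95.76 × tan 67° = 95.76 × 2.3559
Depth = 225.60 m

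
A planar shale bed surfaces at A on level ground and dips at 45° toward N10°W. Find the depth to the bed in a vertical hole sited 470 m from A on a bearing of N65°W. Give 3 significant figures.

270 m

The hole lies 55° from the dip direction, so the down-dip offset is 470 × cos 55° = 269.58 m.
Depth = down-dip offset × tan(dip) = 269.58 × tan 45° = 269.58 × 1.0000
Depth = 269.58 m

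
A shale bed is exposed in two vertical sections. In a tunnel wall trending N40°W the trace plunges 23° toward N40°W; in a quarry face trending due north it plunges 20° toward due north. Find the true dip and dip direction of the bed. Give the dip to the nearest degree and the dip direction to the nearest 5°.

The two traces are lines in the plane: v₁ = (sin 320°·cos 23°, cos 320°·cos 23°, −sin 23°), v₂ = (sin 0°·cos 20°, cos 0°·cos 20°, −sin 20°).
The plane normal is n = v₁ × v₂ ∝ (-0.126, 0.202, 0.556).
True dip = arccos(n_z / |n|) = arccos(0.9191) = 23.2°.
The horizontal component of n points toward azimuth atan2(n_x, n_y) = 328°, the dip direction.

true dip 23°, dip direction 330°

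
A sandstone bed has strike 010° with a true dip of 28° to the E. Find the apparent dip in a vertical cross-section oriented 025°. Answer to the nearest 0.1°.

Angle between strike (010°) and section (025°): β = 15°.
tan(apparent dip) = tan 28° · sin 15° = 0.1376
apparent dip = arctan 0.1376 = 7.84°

7.8°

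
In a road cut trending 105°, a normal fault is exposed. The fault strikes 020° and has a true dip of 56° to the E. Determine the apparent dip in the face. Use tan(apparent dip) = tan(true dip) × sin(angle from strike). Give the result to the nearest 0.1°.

The strike is 020° and the section trends 105°; the acute angle between them is β = 85°.
tan(apparent dip) = tan 56° · sin 85° = 1.4769
apparent dip = arctan 1.4769 = 55.90°

55.9°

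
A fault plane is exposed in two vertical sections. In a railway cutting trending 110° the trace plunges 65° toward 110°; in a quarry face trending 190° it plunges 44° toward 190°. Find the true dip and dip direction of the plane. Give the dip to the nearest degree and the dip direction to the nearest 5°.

Each apparent-dip line lies in the plane. As unit vectors (x east, y north, z up), v₁ plunges 65°→110° and v₂ plunges 44°→190°.
n = v₁ × v₂ = (0.542, -0.389, 0.299) (taken with n_z > 0).
True dip = arccos(n_z / |n|) = arccos(0.4096) = 65.8°.
Dip direction = atan2(0.542, -0.389) = 126° (azimuth of n's horizontal projection).

true dip 66°, dip direction 125°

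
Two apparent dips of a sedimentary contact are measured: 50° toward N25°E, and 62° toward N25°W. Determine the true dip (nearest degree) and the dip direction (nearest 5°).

true dip 62°, dip direction 335°

Each apparent-dip line lies in the plane. As unit vectors (x east, y north, z up), v₁ plunges 50°→N25°E and v₂ plunges 62°→N25°W.
n = v₁ × v₂ = (-0.188, 0.392, 0.231) (taken with n_z > 0).
tan δ = √(n_x²+n_y²)/n_z = 0.435/0.231, so δ = 62.0°.
Dip direction = azimuth of (n_x, n_y) = atan2(-0.188, 0.392) = 334°.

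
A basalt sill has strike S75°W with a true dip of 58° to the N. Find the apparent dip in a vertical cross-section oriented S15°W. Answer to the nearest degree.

54°

Angle between strike (S75°W) and section (S15°W): β = 60°.
tan(apparent dip) = tan 58° · sin 60° = 1.3859
apparent dip = arctan 1.3859 = 54.19°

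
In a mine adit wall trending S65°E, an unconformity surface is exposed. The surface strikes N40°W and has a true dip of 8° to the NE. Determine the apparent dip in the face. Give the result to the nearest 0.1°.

The strike is N40°W and the section trends S65°E; the acute angle between them is β = 25°.
tan(apparent dip) = tan 8° · sin 25° = 0.0594
α = arctan(0.0594) = 3.40°

3.4°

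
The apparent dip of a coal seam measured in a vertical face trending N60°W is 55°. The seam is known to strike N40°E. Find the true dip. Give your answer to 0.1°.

The section is 80° from the strike.
tan δ = tan α / sin β = tan 55° / sin 80° = 1.4281 / 0.9848 = 1.4502
δ = arctan(1.4502) = 55.41°

55.4°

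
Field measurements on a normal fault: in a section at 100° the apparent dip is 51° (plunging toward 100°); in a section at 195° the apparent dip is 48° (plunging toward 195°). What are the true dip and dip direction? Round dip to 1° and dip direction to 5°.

Represent each trace as a vector plunging at its apparent dip toward its trend (east-north-up frame): v₁ = (0.620, -0.109, -0.777), v₂ = (-0.173, -0.646, -0.743).
The plane normal is n = v₁ × v₂ ∝ (0.421, -0.595, 0.419).
tan δ = √(n_x²+n_y²)/n_z = 0.729/0.419, so δ = 60.1°.
The horizontal component of n points toward azimuth atan2(n_x, n_y) = 145°, the dip direction.

true dip 60°, dip direction 145°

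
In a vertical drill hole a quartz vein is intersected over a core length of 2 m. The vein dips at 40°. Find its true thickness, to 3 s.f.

True thickness t = h · cos(dip) = 2 × cos 40°
t = 2 × 0.7660 = 1.532 m

1.53 m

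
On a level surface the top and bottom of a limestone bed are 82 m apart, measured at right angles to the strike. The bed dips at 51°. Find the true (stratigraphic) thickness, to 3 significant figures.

63.7 m

True thickness t = w · sin(dip) = 82 × sin 51°
t = 82 × 0.7771 = 63.726 m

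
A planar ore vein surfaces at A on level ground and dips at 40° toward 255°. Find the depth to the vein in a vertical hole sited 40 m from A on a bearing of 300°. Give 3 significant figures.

The hole lies 45° from the dip direction, so the down-dip offset is 40 × cos 45° = 28.28 m.
Depth = down-dip offset × tan(dip) = 28.28 × tan 40° = 28.28 × 0.8391
Depth = 23.73 m

23.7 m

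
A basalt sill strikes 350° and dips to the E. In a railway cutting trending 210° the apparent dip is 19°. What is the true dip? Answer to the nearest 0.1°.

β = acute angle between strike 350° and section 210° = 40°.
tan δ = tan α / sin β = tan 19° / sin 40° = 0.3443 / 0.6428 = 0.5357
δ = arctan(0.5357) = 28.18°

28.2°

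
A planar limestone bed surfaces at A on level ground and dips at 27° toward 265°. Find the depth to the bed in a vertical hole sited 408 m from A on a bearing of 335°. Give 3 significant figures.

71.1 m

The hole lies 70° from the dip direction, so the down-dip offset is 408 × cos 70° = 139.54 m.
Depth = down-dip offset × tan(dip) = 139.54 × tan 27° = 139.54 × 0.5095
Depth = 71.10 m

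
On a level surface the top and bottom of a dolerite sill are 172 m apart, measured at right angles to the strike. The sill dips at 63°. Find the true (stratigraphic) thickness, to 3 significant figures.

153 m

True thickness t = w · sin(dip) = 172 × sin 63°
t = 172 × 0.8910 = 153.253 m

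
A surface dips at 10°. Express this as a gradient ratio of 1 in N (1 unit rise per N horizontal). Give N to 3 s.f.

1 : N means tan θ = 1/N, so N = 1/tan 10° = 1/0.1763

1 in 5.67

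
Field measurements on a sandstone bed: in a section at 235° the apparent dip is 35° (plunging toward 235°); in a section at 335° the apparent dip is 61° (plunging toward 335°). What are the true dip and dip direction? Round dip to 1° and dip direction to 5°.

The two traces are lines in the plane: v₁ = (sin 235°·cos 35°, cos 235°·cos 35°, −sin 35°), v₂ = (sin 335°·cos 61°, cos 335°·cos 61°, −sin 61°).
n = v₁ × v₂ = (-0.663, 0.469, 0.391) (taken with n_z > 0).
Dip δ = arctan(|n_h|/n_z) = arctan(0.812/0.391) = 64.3°.
The horizontal component of n points toward azimuth atan2(n_x, n_y) = 305°, the dip direction.

true dip 64°, dip direction 305°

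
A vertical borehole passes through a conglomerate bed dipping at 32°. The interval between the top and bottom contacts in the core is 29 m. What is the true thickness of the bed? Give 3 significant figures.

24.6 m

True thickness t = h · cos(dip) = 29 × cos 32°
t = 29 × 0.8480 = 24.593 m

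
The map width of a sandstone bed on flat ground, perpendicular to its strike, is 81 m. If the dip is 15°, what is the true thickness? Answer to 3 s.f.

True thickness t = w · sin(dip) = 81 × sin 15°
t = 81 × 0.2588 = 20.964 m

21.0 m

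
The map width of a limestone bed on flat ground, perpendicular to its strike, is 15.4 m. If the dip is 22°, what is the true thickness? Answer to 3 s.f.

5.77 m

True thickness t = w · sin(dip) = 15.4 × sin 22°
t = 15.4 × 0.3746 = 5.769 m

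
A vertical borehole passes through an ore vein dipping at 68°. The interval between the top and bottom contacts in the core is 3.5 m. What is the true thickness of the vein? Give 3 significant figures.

True thickness t = h · cos(dip) = 3.5 × cos 68°
t = 3.5 × 0.3746 = 1.311 m

1.31 m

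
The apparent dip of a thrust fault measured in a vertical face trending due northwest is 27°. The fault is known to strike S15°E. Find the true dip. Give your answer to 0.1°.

45.5°

The section is 30° from the strike.
tan(true dip) = tan 27° / sin 30° = 1.0191
δ = arctan(1.0191) = 45.54°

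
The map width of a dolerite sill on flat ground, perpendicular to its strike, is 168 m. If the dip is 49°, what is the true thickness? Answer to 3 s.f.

127 m

True thickness t = w · sin(dip) = 168 × sin 49°
t = 168 × 0.7547 = 126.791 m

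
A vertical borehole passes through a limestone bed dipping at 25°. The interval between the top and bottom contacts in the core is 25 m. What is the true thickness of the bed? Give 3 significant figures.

22.7 m

True thickness t = h · cos(dip) = 25 × cos 25°
t = 25 × 0.9063 = 22.658 m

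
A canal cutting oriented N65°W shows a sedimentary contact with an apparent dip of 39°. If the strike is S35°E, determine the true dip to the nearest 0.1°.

The section is 30° from the strike.
tan δ = tan α / sin β = tan 39° / sin 30° = 0.8098 / 0.5000 = 1.6196
true dip = arctan 1.6196 = 58.31°

58.3°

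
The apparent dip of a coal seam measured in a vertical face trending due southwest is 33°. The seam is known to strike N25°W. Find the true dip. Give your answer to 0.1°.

34.6°

β = acute angle between strike N25°W and section due southwest = 70°.
tan(true dip) = tan 33° / sin 70° = 0.6911
δ = arctan(0.6911) = 34.65°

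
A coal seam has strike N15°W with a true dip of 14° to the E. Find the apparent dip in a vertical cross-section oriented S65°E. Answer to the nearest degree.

The section lies 50° from the strike.
tan(apparent dip) = tan 14° · sin 50° = 0.1910
apparent dip = arctan 0.1910 = 10.81°

11°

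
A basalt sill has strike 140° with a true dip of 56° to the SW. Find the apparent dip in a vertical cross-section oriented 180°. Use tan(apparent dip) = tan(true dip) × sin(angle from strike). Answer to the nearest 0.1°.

43.6°

The section lies 40° from the strike.
tan α = tan 56° × sin 40° = 1.4826 × 0.6428 = 0.9530
α = arctan(0.9530) = 43.62°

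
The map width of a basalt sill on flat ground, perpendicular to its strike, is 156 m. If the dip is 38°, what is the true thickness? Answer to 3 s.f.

True thickness t = w · sin(dip) = 156 × sin 38°
t = 156 × 0.6157 = 96.043 m

96.0 m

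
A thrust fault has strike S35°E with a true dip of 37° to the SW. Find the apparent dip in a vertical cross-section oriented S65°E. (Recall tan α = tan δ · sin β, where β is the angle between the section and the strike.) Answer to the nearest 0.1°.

The section lies 30° from the strike.
tan α = tan 37° × sin 30° = 0.7536 × 0.5000 = 0.3768
apparent dip = arctan 0.3768 = 20.65°

20.6°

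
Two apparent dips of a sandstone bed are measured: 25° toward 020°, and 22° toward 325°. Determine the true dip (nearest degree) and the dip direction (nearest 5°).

true dip 26°, dip direction 000°

Each apparent-dip line lies in the plane. As unit vectors (x east, y north, z up), v₁ plunges 25°→020° and v₂ plunges 22°→325°.
The plane normal is n = v₁ × v₂ ∝ (0.002, 0.341, 0.688).
tan δ = √(n_x²+n_y²)/n_z = 0.341/0.688, so δ = 26.3°.
Dip direction = azimuth of (n_x, n_y) = atan2(0.002, 0.341) = 0°.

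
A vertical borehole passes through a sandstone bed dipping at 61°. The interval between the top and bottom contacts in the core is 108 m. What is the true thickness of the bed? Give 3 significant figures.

52.4 m

True thickness t = h · cos(dip) = 108 × cos 61°
t = 108 × 0.4848 = 52.359 m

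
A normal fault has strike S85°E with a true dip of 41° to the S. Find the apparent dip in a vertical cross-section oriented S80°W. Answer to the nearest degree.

13°

Angle between strike (S85°E) and section (S80°W): β = 15°.
tan α = tan 41° × sin 15° = 0.8693 × 0.2588 = 0.2250
apparent dip = arctan 0.2250 = 12.68°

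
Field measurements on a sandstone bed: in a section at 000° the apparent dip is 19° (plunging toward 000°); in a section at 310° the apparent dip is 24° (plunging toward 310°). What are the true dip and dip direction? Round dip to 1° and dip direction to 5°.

The two traces are lines in the plane: v₁ = (sin 0°·cos 19°, cos 0°·cos 19°, −sin 19°), v₂ = (sin 310°·cos 24°, cos 310°·cos 24°, −sin 24°).
Cross product v₁ × v₂ gives the pole to the plane: n ∝ (-0.193, 0.228, 0.662).
tan δ = √(n_x²+n_y²)/n_z = 0.299/0.662, so δ = 24.3°.
Dip direction = atan2(-0.193, 0.228) = 320° (azimuth of n's horizontal projection).

true dip 24°, dip direction 320°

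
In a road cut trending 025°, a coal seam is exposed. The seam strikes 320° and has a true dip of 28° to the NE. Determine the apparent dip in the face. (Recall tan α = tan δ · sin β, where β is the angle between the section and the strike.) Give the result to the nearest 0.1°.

25.7°

The strike is 320° and the section trends 025°; the acute angle between them is β = 65°.
tan α = tan 28° × sin 65° = 0.5317 × 0.9063 = 0.4819
α = arctan(0.4819) = 25.73°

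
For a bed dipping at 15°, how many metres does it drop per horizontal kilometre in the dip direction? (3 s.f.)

268 m

drop per km = 1000 × tan 15° = 1000 × 0.2679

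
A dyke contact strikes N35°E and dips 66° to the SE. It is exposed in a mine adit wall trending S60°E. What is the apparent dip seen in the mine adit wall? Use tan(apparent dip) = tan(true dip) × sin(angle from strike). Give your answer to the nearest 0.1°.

65.9°

The strike is N35°E and the section trends S60°E; the acute angle between them is β = 85°.
tan α = tan 66° × sin 85° = 2.2460 × 0.9962 = 2.2375
apparent dip = arctan 2.2375 = 65.92°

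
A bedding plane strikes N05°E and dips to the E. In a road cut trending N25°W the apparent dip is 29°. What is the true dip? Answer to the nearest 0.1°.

The section is 30° from the strike.
tan δ = tan α / sin β = tan 29° / sin 30° = 0.5543 / 0.5000 = 1.1086
δ = arctan(1.1086) = 47.95°

47.9°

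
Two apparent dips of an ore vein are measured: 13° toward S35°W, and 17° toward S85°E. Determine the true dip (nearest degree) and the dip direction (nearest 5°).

true dip 28°, dip direction 150°

Each apparent-dip line lies in the plane. As unit vectors (x east, y north, z up), v₁ plunges 13°→S35°W and v₂ plunges 17°→S85°E.
Cross product v₁ × v₂ gives the pole to the plane: n ∝ (0.215, -0.378, 0.807).
Dip δ = arctan(|n_h|/n_z) = arctan(0.434/0.807) = 28.3°.
The horizontal component of n points toward azimuth atan2(n_x, n_y) = 150°, the dip direction.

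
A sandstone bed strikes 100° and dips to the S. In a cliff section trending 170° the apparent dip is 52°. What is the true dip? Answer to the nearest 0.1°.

53.7°

β = acute angle between strike 100° and section 170° = 70°.
tan δ = tan α / sin β = tan 52° / sin 70° = 1.2799 / 0.9397 = 1.3621
true dip = arctan 1.3621 = 53.72°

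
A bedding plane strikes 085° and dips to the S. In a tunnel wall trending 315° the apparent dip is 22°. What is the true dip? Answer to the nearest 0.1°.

The section is 50° from the strike.
tan δ = tan α / sin β = tan 22° / sin 50° = 0.4040 / 0.7660 = 0.5274
δ = arctan(0.5274) = 27.81°

27.8°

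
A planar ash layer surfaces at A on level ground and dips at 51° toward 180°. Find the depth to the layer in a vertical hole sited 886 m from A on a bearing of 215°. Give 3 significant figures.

The hole lies 35° from the dip direction, so the down-dip offset is 886 × cos 35° = 725.77 m.
Depth = down-dip offset × tan(dip) = 725.77 × tan 51° = 725.77 × 1.2349
Depth = 896.25 m

896 m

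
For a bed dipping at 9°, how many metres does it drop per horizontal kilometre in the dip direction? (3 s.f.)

drop per km = 1000 × tan 9° = 1000 × 0.1584

158 m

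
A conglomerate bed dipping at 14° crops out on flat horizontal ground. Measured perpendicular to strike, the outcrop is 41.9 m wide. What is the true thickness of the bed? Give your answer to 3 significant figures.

True thickness t = w · sin(dip) = 41.9 × sin 14°
t = 41.9 × 0.2419 = 10.137 m

10.1 m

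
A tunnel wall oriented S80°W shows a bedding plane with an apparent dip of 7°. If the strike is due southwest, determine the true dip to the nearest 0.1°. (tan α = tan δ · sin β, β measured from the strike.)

12.1°

β = acute angle between strike due southwest and section S80°W = 35°.
tan(true dip) = tan 7° / sin 35° = 0.2141
δ = arctan(0.2141) = 12.08°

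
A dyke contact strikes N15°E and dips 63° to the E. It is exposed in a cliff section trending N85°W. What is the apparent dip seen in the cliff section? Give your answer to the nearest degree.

63°

The section lies 80° from the strike.
tan(apparent dip) = tan 63° · sin 80° = 1.9328
apparent dip = arctan 1.9328 = 62.64°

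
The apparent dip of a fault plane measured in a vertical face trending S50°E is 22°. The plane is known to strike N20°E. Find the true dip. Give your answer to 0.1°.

23.3°

β = acute angle between strike N20°E and section S50°E = 70°.
tan(true dip) = tan 22° / sin 70° = 0.4300
true dip = arctan 0.4300 = 23.27°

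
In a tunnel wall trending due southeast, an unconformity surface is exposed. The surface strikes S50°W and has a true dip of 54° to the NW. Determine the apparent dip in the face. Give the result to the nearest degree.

54°

The section lies 85° from the strike.
tan α = tan 54° × sin 85° = 1.3764 × 0.9962 = 1.3711
α = arctan(1.3711) = 53.90°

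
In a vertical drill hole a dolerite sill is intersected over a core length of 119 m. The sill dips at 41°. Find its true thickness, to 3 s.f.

True thickness t = h · cos(dip) = 119 × cos 41°
t = 119 × 0.7547 = 89.810 m

89.8 m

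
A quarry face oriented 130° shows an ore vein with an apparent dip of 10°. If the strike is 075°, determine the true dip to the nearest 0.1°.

12.1°

β = acute angle between strike 075° and section 130° = 55°.
tan δ = tan α / sin β = tan 10° / sin 55° = 0.1763 / 0.8192 = 0.2153
true dip = arctan 0.2153 = 12.15°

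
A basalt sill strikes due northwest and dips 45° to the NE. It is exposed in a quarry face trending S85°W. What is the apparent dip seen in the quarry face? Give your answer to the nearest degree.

The section lies 50° from the strike.
tan(apparent dip) = tan 45° · sin 50° = 0.7660
apparent dip = arctan 0.7660 = 37.45°

37°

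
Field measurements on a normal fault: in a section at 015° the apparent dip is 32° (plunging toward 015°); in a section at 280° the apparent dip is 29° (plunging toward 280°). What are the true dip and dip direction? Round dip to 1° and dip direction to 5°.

true dip 41°, dip direction 330°

Each apparent-dip line lies in the plane. As unit vectors (x east, y north, z up), v₁ plunges 32°→015° and v₂ plunges 29°→280°.
The plane normal is n = v₁ × v₂ ∝ (-0.317, 0.563, 0.739).
True dip = arccos(n_z / |n|) = arccos(0.7529) = 41.2°.
Dip direction = atan2(-0.317, 0.563) = 331° (azimuth of n's horizontal projection).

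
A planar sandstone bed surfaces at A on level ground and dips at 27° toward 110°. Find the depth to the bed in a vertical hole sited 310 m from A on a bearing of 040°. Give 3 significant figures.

The hole lies 70° from the dip direction, so the down-dip offset is 310 × cos 70° = 106.03 m.
Depth = down-dip offset × tan(dip) = 106.03 × tan 27° = 106.03 × 0.5095
Depth = 54.02 m

54.0 m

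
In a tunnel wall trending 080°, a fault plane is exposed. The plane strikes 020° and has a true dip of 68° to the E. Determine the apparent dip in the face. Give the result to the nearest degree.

Angle between strike (020°) and section (080°): β = 60°.
tan(apparent dip) = tan 68° · sin 60° = 2.1435
apparent dip = arctan 2.1435 = 64.99°

65°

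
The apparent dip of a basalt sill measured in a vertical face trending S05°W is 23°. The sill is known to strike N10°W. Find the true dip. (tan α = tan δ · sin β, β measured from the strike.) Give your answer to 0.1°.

The section is 15° from the strike.
tan(true dip) = tan 23° / sin 15° = 1.6400
δ = arctan(1.6400) = 58.63°

58.6°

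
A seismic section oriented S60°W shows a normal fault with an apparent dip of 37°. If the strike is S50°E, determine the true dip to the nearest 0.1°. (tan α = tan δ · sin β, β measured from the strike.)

The section is 70° from the strike.
tan(true dip) = tan 37° / sin 70° = 0.8019
true dip = arctan 0.8019 = 38.73°

38.7°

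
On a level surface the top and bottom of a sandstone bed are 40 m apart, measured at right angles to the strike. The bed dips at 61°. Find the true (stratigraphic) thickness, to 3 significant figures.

35.0 m

True thickness t = w · sin(dip) = 40 × sin 61°
t = 40 × 0.8746 = 34.985 m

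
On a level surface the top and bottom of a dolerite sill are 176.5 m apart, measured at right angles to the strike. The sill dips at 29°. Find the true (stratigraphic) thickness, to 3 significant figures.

85.6 m

True thickness t = w · sin(dip) = 176.5 × sin 29°
t = 176.5 × 0.4848 = 85.569 m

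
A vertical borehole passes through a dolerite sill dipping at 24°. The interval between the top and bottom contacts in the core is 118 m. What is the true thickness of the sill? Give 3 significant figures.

True thickness t = h · cos(dip) = 118 × cos 24°
t = 118 × 0.9135 = 107.798 m

108 m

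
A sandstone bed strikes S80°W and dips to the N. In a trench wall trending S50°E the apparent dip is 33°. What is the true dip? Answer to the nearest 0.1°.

The section is 50° from the strike.
tan(true dip) = tan 33° / sin 50° = 0.8477
true dip = arctan 0.8477 = 40.29°

40.3°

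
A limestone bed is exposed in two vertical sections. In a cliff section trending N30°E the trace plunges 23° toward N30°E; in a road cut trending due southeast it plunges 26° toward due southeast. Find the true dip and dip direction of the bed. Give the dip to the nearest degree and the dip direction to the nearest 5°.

true dip 37°, dip direction 085°

The two traces are lines in the plane: v₁ = (sin 30°·cos 23°, cos 30°·cos 23°, −sin 23°), v₂ = (sin 135°·cos 26°, cos 135°·cos 26°, −sin 26°).
Cross product v₁ × v₂ gives the pole to the plane: n ∝ (0.598, 0.047, 0.799).
tan δ = √(n_x²+n_y²)/n_z = 0.600/0.799, so δ = 36.9°.
The horizontal component of n points toward azimuth atan2(n_x, n_y) = 86°, the dip direction.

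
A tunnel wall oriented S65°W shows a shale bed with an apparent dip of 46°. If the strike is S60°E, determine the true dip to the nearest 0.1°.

51.7°

β = acute angle between strike S60°E and section S65°W = 55°.
tan δ = tan α / sin β = tan 46° / sin 55° = 1.0355 / 0.8192 = 1.2641
true dip = arctan 1.2641 = 51.65°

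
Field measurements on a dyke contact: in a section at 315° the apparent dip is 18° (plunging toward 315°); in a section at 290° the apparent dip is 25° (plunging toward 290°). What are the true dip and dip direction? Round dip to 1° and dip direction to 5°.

true dip 27°, dip direction 265°

Each apparent-dip line lies in the plane. As unit vectors (x east, y north, z up), v₁ plunges 18°→315° and v₂ plunges 25°→290°.
n = v₁ × v₂ = (-0.188, -0.021, 0.364) (taken with n_z > 0).
tan δ = √(n_x²+n_y²)/n_z = 0.190/0.364, so δ = 27.5°.
The horizontal component of n points toward azimuth atan2(n_x, n_y) = 264°, the dip direction.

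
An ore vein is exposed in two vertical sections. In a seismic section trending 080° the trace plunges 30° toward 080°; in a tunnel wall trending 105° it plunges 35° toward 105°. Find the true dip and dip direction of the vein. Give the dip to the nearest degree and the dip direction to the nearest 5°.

true dip 35°, dip direction 115°

The two traces are lines in the plane: v₁ = (sin 80°·cos 30°, cos 80°·cos 30°, −sin 30°), v₂ = (sin 105°·cos 35°, cos 105°·cos 35°, −sin 35°).
The plane normal is n = v₁ × v₂ ∝ (0.192, -0.094, 0.300).
Dip δ = arctan(|n_h|/n_z) = arctan(0.214/0.300) = 35.5°.
Dip direction = azimuth of (n_x, n_y) = atan2(0.192, -0.094) = 116°.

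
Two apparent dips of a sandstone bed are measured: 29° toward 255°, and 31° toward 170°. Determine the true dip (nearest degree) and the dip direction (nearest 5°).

Represent each trace as a vector plunging at its apparent dip toward its trend (east-north-up frame): v₁ = (-0.845, -0.226, -0.485), v₂ = (0.149, -0.844, -0.515).
The plane normal is n = v₁ × v₂ ∝ (-0.293, -0.507, 0.747).
Dip δ = arctan(|n_h|/n_z) = arctan(0.586/0.747) = 38.1°.
Dip direction = azimuth of (n_x, n_y) = atan2(-0.293, -0.507) = 210°.

true dip 38°, dip direction 210°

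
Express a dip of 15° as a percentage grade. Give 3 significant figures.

grade % = 100 × tan 15° = 100 × 0.2679

26.8%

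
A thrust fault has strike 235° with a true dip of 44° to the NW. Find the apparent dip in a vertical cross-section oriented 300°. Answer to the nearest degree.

Angle between strike (235°) and section (300°): β = 65°.
tan α = tan 44° × sin 65° = 0.9657 × 0.9063 = 0.8752
α = arctan(0.8752) = 41.19°

41°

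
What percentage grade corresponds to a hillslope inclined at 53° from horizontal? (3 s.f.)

grade % = 100 × tan 53° = 100 × 1.3270

133%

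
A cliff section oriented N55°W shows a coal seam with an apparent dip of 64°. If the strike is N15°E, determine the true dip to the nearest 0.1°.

The section is 70° from the strike.
tan δ = tan α / sin β = tan 64° / sin 70° = 2.0503 / 0.9397 = 2.1819
true dip = arctan 2.1819 = 65.38°

65.4°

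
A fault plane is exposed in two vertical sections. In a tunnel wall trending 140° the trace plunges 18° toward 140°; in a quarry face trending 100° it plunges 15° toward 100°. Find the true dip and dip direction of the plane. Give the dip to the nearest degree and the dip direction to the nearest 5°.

The two traces are lines in the plane: v₁ = (sin 140°·cos 18°, cos 140°·cos 18°, −sin 18°), v₂ = (sin 100°·cos 15°, cos 100°·cos 15°, −sin 15°).
Cross product v₁ × v₂ gives the pole to the plane: n ∝ (0.137, -0.136, 0.590).
tan δ = √(n_x²+n_y²)/n_z = 0.193/0.590, so δ = 18.1°.
Dip direction = atan2(0.137, -0.136) = 135° (azimuth of n's horizontal projection).

true dip 18°, dip direction 135°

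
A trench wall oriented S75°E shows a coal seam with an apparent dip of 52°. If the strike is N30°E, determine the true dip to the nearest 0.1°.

53.0°

β = acute angle between strike N30°E and section S75°E = 75°.
tan δ = tan α / sin β = tan 52° / sin 75° = 1.2799 / 0.9659 = 1.3251
true dip = arctan 1.3251 = 52.96°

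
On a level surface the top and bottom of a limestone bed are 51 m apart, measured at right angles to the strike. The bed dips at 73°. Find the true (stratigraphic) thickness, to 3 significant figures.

True thickness t = w · sin(dip) = 51 × sin 73°
t = 51 × 0.9563 = 48.772 m

48.8 m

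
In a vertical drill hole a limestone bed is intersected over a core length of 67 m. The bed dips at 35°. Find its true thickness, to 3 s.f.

True thickness t = h · cos(dip) = 67 × cos 35°
t = 67 × 0.8192 = 54.883 m

54.9 m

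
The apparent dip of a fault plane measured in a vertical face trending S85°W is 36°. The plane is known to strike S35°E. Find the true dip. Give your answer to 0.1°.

β = acute angle between strike S35°E and section S85°W = 60°.
tan(true dip) = tan 36° / sin 60° = 0.8389
δ = arctan(0.8389) = 39.99°

40.0°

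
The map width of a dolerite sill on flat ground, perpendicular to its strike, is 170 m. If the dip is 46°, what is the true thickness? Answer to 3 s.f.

122 m

True thickness t = w · sin(dip) = 170 × sin 46°
t = 170 × 0.7193 = 122.288 m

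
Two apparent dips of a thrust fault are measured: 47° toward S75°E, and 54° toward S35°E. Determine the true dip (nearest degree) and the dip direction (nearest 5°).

true dip 54°, dip direction 145°

The two traces are lines in the plane: v₁ = (sin 105°·cos 47°, cos 105°·cos 47°, −sin 47°), v₂ = (sin 145°·cos 54°, cos 145°·cos 54°, −sin 54°).
n = v₁ × v₂ = (0.209, -0.286, 0.258) (taken with n_z > 0).
tan δ = √(n_x²+n_y²)/n_z = 0.355/0.258, so δ = 54.0°.
Dip direction = azimuth of (n_x, n_y) = atan2(0.209, -0.286) = 144°.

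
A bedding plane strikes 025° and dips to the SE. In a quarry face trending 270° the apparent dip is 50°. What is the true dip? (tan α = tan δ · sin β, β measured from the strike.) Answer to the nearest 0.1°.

β = acute angle between strike 025° and section 270° = 65°.
tan δ = tan α / sin β = tan 50° / sin 65° = 1.1918 / 0.9063 = 1.3150
true dip = arctan 1.3150 = 52.75°

52.7°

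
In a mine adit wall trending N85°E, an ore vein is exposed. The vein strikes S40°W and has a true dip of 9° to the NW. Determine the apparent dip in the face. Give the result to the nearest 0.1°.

6.4°

The strike is S40°W and the section trends N85°E; the acute angle between them is β = 45°.
tan α = tan 9° × sin 45° = 0.1584 × 0.7071 = 0.1120
apparent dip = arctan 0.1120 = 6.39°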